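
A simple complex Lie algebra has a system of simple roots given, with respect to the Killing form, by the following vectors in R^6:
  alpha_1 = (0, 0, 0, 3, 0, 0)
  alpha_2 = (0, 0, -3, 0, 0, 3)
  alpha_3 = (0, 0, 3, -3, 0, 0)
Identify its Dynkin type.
B3

Compute the Cartan integers a_ij = 2(alpha_i, alpha_j)/(alpha_j, alpha_j); the resulting 3x3 Cartan matrix is
[[2, 0, -1], [0, 2, -1], [-2, -1, 2]].
The roots have two lengths (squared-length ratio 2:1); the short ones are alpha_{1}. The associated Dynkin diagram is a chain of 3 nodes with a double edge at one end; the terminal node there is the unique short simple root (B_3), so the type is B_3 (the algebra so(7)).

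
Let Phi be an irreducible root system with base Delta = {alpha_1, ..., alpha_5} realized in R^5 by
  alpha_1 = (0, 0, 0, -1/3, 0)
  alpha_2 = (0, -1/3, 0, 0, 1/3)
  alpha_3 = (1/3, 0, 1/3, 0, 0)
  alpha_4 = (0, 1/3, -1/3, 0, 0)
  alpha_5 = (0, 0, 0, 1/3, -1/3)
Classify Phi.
B5

Compute the Cartan integers a_ij = 2(alpha_i, alpha_j)/(alpha_j, alpha_j); the resulting 5x5 Cartan matrix is
[[2, 0, 0, 0, -1], [0, 2, 0, -1, -1], [0, 0, 2, -1, 0], [0, -1, -1, 2, 0], [-2, -1, 0, 0, 2]].
The roots have two lengths (squared-length ratio 2:1); the short ones are alpha_{1}. The associated Dynkin diagram is a chain of 5 nodes with a double edge at one end; the terminal node there is the unique short simple root (B_5), so the type is B_5 (the algebra so(11)).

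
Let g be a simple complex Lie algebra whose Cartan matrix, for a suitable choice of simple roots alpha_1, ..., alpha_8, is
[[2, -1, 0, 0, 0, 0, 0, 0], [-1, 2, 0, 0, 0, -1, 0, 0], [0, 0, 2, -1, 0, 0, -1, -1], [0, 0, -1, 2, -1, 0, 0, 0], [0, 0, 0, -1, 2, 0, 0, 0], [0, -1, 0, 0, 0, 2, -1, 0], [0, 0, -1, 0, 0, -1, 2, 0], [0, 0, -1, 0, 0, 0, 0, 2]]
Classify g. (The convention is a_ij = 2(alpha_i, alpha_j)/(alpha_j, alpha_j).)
E_8

The matrix has rank 8 with 2's on the diagonal. Reading the off-diagonal entries as Dynkin edges (a single edge where a_ij = a_ji = -1; a double or triple edge where a_ij * a_ji = 2 or 3), the diagram is a chain of 7 nodes with one extra node attached to the third node from one end (E_8). One simple-root ordering that puts it in standard form is (alpha_5, alpha_8, alpha_4, alpha_3, alpha_7, alpha_6, alpha_2, alpha_1). So the algebra is type E_8.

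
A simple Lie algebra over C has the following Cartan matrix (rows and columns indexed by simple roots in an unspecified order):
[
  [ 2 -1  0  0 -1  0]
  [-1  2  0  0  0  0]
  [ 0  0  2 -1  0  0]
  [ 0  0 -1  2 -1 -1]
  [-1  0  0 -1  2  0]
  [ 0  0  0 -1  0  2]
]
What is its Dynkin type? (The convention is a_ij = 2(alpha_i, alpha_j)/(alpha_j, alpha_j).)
D6

The matrix has rank 6 with 2's on the diagonal. Reading the off-diagonal entries as Dynkin edges (a single edge where a_ij = a_ji = -1; a double or triple edge where a_ij * a_ji = 2 or 3), the diagram is a chain of 4 nodes with a fork of two nodes at one end (D_6). One simple-root ordering that puts it in standard form is (alpha_2, alpha_1, alpha_5, alpha_4, alpha_6, alpha_3). So the algebra is type D_6, i.e. so(12).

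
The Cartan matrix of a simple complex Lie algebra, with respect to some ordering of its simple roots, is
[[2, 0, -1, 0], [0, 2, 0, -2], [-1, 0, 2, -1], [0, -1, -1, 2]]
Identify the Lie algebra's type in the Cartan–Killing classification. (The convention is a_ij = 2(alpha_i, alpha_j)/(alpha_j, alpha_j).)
C4

The matrix has rank 4 with 2's on the diagonal. Reading the off-diagonal entries as Dynkin edges (a single edge where a_ij = a_ji = -1; a double or triple edge where a_ij * a_ji = 2 or 3), the diagram is a chain of 4 nodes with a double edge at one end; the terminal node there is the unique long simple root (C_4). One simple-root ordering that puts it in standard form is (alpha_1, alpha_3, alpha_4, alpha_2). So the algebra is type C_4, i.e. sp(8).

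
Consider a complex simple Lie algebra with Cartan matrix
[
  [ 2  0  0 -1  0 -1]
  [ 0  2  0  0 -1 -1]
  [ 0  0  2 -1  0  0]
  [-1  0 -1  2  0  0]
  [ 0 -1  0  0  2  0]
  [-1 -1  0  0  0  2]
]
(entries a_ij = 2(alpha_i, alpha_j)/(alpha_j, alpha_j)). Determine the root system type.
The matrix has rank 6 with 2's on the diagonal. Reading the off-diagonal entries as Dynkin edges (a single edge where a_ij = a_ji = -1; a double or triple edge where a_ij * a_ji = 2 or 3), the diagram is a chain of 6 nodes with single edges (A_6). One simple-root ordering that puts it in standard form is (alpha_3, alpha_4, alpha_1, alpha_6, alpha_2, alpha_5). So the algebra is type A_6, i.e. sl(7).

A_6 (sl(7))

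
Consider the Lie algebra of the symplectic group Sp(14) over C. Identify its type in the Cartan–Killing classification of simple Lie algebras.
C7

This is sp(14), which has dimension 14(14+1)/2 = 105 and rank 14/2 = 7. In the classification of classical Lie algebras, the symplectic algebra sp(2n) has type C_n; here n = 7, so the Dynkin diagram is a chain of 7 nodes with a double edge at one end; the terminal node there is the unique long simple root (C_7). Hence the type is C_7.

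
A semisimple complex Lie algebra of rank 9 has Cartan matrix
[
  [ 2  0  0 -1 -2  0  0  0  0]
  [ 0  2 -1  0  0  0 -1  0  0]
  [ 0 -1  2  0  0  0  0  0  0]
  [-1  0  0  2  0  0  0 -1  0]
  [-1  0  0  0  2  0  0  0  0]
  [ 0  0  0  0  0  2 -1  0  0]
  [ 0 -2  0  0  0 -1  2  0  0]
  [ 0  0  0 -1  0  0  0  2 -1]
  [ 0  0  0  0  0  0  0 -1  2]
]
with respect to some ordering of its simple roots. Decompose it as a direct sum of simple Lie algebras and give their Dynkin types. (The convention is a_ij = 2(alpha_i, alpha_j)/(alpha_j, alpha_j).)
The diagram associated to this matrix has two connected components: the simple roots {alpha_1, alpha_4, alpha_5, alpha_8, alpha_9} form a chain of 5 nodes with a double edge at one end; the terminal node there is the unique short simple root (B_5), and {alpha_2, alpha_3, alpha_6, alpha_7} form a chain of 4 nodes with a double edge between the middle two (F_4). A semisimple Lie algebra decomposes uniquely as the direct sum of simple ideals, one per connected component of its Dynkin diagram, so g ≅ B_5 ⊕ F_4 (dimension 55 + 52 = 107).

B_5 ⊕ F_4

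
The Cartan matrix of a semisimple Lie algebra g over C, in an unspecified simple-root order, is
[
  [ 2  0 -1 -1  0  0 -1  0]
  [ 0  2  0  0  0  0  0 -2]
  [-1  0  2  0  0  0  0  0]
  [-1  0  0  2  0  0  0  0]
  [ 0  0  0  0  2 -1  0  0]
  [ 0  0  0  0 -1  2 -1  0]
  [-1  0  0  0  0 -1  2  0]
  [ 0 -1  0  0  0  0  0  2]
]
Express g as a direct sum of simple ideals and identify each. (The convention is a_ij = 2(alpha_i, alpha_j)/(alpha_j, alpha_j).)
The diagram associated to this matrix has two connected components: the simple roots {alpha_2, alpha_8} form a chain of 2 nodes with a double edge at one end; the terminal node there is the unique short simple root (B_2), and {alpha_1, alpha_3, alpha_4, alpha_5, alpha_6, alpha_7} form a chain of 4 nodes with a fork of two nodes at one end (D_6). A semisimple Lie algebra decomposes uniquely as the direct sum of simple ideals, one per connected component of its Dynkin diagram, so g ≅ B_2 ⊕ D_6 (dimension 10 + 66 = 76).

B_2 + D_6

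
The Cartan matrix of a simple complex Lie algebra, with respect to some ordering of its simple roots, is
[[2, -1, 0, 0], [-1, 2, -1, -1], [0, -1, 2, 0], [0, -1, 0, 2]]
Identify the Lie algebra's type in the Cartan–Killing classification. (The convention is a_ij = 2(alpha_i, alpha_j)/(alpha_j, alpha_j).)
The matrix has rank 4 with 2's on the diagonal. Reading the off-diagonal entries as Dynkin edges (a single edge where a_ij = a_ji = -1; a double or triple edge where a_ij * a_ji = 2 or 3), the diagram is a chain of 2 nodes with a fork of two nodes at one end (D_4). One simple-root ordering that puts it in standard form is (alpha_1, alpha_2, alpha_3, alpha_4). So the algebra is type D_4, i.e. so(8).

type D_4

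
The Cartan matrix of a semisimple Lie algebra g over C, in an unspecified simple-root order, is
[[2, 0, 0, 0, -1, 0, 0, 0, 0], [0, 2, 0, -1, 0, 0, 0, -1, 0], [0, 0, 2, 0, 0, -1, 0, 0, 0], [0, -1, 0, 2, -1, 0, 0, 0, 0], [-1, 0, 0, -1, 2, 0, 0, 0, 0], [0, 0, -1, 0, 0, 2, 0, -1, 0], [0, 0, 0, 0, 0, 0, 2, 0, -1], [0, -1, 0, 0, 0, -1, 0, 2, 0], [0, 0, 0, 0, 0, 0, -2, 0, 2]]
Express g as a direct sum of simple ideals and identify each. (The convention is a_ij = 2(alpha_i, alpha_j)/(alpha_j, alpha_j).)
The diagram associated to this matrix has two connected components: the simple roots {alpha_1, alpha_2, alpha_3, alpha_4, alpha_5, alpha_6, alpha_8} form a chain of 7 nodes with single edges (A_7), and {alpha_7, alpha_9} form a chain of 2 nodes with a double edge at one end; the terminal node there is the unique short simple root (B_2). A semisimple Lie algebra decomposes uniquely as the direct sum of simple ideals, one per connected component of its Dynkin diagram, so g ≅ A_7 ⊕ B_2 (dimension 63 + 10 = 73).

A_7 (sl(8)) ⊕ B_2 (so(5))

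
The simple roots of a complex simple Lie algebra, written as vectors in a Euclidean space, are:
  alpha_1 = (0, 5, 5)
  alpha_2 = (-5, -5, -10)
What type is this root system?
G_2

Compute the Cartan integers a_ij = 2(alpha_i, alpha_j)/(alpha_j, alpha_j); the resulting 2x2 Cartan matrix is
[[2, -1], [-3, 2]].
The roots have two lengths (squared-length ratio 3:1); the short ones are alpha_{1}. The associated Dynkin diagram is two nodes joined by a triple edge (G_2), so the type is G_2.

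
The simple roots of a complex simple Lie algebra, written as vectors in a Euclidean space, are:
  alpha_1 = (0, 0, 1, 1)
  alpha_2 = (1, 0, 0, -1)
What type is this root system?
A2

Compute the Cartan integers a_ij = 2(alpha_i, alpha_j)/(alpha_j, alpha_j); the resulting 2x2 Cartan matrix is
[[2, -1], [-1, 2]].
All simple roots have the same length, so the diagram is simply laced. The associated Dynkin diagram is a chain of 2 nodes with single edges (A_2), so the type is A_2 (the algebra sl(3)).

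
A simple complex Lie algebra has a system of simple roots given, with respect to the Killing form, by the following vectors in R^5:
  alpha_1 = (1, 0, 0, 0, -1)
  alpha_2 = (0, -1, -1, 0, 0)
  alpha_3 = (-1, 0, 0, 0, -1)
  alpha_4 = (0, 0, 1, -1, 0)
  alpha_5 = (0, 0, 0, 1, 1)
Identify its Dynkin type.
type D_5

Compute the Cartan integers a_ij = 2(alpha_i, alpha_j)/(alpha_j, alpha_j); the resulting 5x5 Cartan matrix is
[[2, 0, 0, 0, -1], [0, 2, 0, -1, 0], [0, 0, 2, 0, -1], [0, -1, 0, 2, -1], [-1, 0, -1, -1, 2]].
All simple roots have the same length, so the diagram is simply laced. The associated Dynkin diagram is a chain of 3 nodes with a fork of two nodes at one end (D_5), so the type is D_5 (the algebra so(10)).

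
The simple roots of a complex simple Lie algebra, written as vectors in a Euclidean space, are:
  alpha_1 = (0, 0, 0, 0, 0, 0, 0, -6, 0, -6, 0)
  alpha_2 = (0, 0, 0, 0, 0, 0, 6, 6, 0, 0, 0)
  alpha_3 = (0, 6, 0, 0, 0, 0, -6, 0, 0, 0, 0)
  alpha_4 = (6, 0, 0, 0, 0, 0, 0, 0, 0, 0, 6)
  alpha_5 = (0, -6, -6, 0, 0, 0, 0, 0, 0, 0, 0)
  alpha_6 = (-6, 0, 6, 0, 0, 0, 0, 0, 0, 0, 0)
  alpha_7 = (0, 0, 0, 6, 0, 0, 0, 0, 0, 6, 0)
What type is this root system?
A7

Compute the Cartan integers a_ij = 2(alpha_i, alpha_j)/(alpha_j, alpha_j); the resulting 7x7 Cartan matrix is
[[2, -1, 0, 0, 0, 0, -1], [-1, 2, -1, 0, 0, 0, 0], [0, -1, 2, 0, -1, 0, 0], [0, 0, 0, 2, 0, -1, 0], [0, 0, -1, 0, 2, -1, 0], [0, 0, 0, -1, -1, 2, 0], [-1, 0, 0, 0, 0, 0, 2]].
All simple roots have the same length, so the diagram is simply laced. The associated Dynkin diagram is a chain of 7 nodes with single edges (A_7), so the type is A_7 (the algebra sl(8)).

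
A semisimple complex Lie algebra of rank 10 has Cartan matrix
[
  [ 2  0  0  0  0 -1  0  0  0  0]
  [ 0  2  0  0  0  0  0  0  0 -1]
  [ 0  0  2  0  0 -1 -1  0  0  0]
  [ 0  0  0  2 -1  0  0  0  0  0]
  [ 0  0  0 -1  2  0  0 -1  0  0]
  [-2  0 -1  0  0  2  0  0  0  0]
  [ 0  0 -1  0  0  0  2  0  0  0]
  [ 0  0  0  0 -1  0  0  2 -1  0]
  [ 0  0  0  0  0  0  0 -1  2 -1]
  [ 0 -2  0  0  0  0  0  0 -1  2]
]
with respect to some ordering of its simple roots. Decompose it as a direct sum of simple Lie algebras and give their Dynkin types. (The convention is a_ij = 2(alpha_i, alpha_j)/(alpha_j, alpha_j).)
The diagram associated to this matrix has two connected components: the simple roots {alpha_1, alpha_3, alpha_6, alpha_7} form a chain of 4 nodes with a double edge at one end; the terminal node there is the unique short simple root (B_4), and {alpha_2, alpha_4, alpha_5, alpha_8, alpha_9, alpha_10} form a chain of 6 nodes with a double edge at one end; the terminal node there is the unique short simple root (B_6). A semisimple Lie algebra decomposes uniquely as the direct sum of simple ideals, one per connected component of its Dynkin diagram, so g ≅ B_4 ⊕ B_6 (dimension 36 + 78 = 114).

type B_4 + type B_6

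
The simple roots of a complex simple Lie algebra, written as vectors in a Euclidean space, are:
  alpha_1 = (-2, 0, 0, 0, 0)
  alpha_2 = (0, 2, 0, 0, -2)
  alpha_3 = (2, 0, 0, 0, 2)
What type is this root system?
Compute the Cartan integers a_ij = 2(alpha_i, alpha_j)/(alpha_j, alpha_j); the resulting 3x3 Cartan matrix is
[[2, 0, -1], [0, 2, -1], [-2, -1, 2]].
The roots have two lengths (squared-length ratio 2:1); the short ones are alpha_{1}. The associated Dynkin diagram is a chain of 3 nodes with a double edge at one end; the terminal node there is the unique short simple root (B_3), so the type is B_3 (the algebra so(7)).

B_3 (so(7))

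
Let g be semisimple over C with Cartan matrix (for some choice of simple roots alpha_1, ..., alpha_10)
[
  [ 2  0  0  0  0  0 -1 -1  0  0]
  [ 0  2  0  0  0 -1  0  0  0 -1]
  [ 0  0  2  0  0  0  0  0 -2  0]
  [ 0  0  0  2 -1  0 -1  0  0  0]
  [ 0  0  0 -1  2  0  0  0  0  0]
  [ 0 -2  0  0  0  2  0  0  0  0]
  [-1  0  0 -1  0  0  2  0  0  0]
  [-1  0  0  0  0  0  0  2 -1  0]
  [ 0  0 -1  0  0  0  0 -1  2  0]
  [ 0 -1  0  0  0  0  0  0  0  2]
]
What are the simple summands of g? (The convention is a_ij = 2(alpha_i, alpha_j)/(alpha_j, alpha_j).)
The diagram associated to this matrix has two connected components: the simple roots {alpha_2, alpha_6, alpha_10} form a chain of 3 nodes with a double edge at one end; the terminal node there is the unique long simple root (C_3), and {alpha_1, alpha_3, alpha_4, alpha_5, alpha_7, alpha_8, alpha_9} form a chain of 7 nodes with a double edge at one end; the terminal node there is the unique long simple root (C_7). A semisimple Lie algebra decomposes uniquely as the direct sum of simple ideals, one per connected component of its Dynkin diagram, so g ≅ C_3 ⊕ C_7 (dimension 21 + 105 = 126).

type C_3 + type C_7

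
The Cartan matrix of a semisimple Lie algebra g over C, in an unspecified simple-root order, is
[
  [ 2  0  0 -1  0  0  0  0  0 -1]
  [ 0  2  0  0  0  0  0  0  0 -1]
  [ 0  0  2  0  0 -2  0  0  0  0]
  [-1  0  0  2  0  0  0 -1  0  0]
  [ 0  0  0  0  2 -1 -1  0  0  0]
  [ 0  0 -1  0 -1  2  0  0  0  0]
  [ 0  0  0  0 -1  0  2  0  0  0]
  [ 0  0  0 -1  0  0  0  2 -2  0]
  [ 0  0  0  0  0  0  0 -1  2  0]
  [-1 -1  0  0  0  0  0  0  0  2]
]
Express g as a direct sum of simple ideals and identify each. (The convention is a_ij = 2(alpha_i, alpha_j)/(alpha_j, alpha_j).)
B6 ⊕ C4

The diagram associated to this matrix has two connected components: the simple roots {alpha_1, alpha_2, alpha_4, alpha_8, alpha_9, alpha_10} form a chain of 6 nodes with a double edge at one end; the terminal node there is the unique short simple root (B_6), and {alpha_3, alpha_5, alpha_6, alpha_7} form a chain of 4 nodes with a double edge at one end; the terminal node there is the unique long simple root (C_4). A semisimple Lie algebra decomposes uniquely as the direct sum of simple ideals, one per connected component of its Dynkin diagram, so g ≅ B_6 ⊕ C_4 (dimension 78 + 36 = 114).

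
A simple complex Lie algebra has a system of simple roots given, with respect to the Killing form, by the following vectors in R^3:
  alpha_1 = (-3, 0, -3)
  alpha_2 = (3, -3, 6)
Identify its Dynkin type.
Compute the Cartan integers a_ij = 2(alpha_i, alpha_j)/(alpha_j, alpha_j); the resulting 2x2 Cartan matrix is
[[2, -1], [-3, 2]].
The roots have two lengths (squared-length ratio 3:1); the short ones are alpha_{1}. The associated Dynkin diagram is two nodes joined by a triple edge (G_2), so the type is G_2.

G2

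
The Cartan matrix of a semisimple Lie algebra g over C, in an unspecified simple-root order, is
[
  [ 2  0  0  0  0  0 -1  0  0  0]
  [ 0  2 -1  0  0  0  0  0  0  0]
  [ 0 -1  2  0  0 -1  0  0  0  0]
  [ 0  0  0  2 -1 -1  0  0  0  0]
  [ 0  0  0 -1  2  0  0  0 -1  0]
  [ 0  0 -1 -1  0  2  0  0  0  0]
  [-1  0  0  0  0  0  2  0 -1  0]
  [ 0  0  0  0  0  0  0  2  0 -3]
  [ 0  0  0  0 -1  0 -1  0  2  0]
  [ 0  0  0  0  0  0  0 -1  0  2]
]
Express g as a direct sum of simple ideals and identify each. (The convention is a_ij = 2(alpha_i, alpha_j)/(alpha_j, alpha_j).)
A_8 (sl(9)) ⊕ G_2

The diagram associated to this matrix has two connected components: the simple roots {alpha_1, alpha_2, alpha_3, alpha_4, alpha_5, alpha_6, alpha_7, alpha_9} form a chain of 8 nodes with single edges (A_8), and {alpha_8, alpha_10} form two nodes joined by a triple edge (G_2). A semisimple Lie algebra decomposes uniquely as the direct sum of simple ideals, one per connected component of its Dynkin diagram, so g ≅ A_8 ⊕ G_2 (dimension 80 + 14 = 94).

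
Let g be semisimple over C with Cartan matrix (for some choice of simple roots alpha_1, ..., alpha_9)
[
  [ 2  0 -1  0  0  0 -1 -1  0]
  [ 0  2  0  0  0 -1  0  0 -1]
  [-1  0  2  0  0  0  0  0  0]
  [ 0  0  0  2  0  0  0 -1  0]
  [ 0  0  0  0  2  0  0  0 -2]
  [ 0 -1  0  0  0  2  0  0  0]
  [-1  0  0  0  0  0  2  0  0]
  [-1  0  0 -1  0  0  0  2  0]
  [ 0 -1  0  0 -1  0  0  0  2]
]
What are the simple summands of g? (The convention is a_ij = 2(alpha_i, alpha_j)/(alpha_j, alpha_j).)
The diagram associated to this matrix has two connected components: the simple roots {alpha_2, alpha_5, alpha_6, alpha_9} form a chain of 4 nodes with a double edge at one end; the terminal node there is the unique long simple root (C_4), and {alpha_1, alpha_3, alpha_4, alpha_7, alpha_8} form a chain of 3 nodes with a fork of two nodes at one end (D_5). A semisimple Lie algebra decomposes uniquely as the direct sum of simple ideals, one per connected component of its Dynkin diagram, so g ≅ C_4 ⊕ D_5 (dimension 36 + 45 = 81).

C_4 (sp(8)) ⊕ D_5 (so(10))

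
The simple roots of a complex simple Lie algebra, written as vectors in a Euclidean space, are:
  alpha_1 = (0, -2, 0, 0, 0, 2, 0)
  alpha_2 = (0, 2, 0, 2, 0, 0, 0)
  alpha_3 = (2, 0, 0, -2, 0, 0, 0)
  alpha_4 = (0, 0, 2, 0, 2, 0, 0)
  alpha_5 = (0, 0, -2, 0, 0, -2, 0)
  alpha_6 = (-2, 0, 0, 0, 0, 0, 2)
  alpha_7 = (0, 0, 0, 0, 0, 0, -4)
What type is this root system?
Compute the Cartan integers a_ij = 2(alpha_i, alpha_j)/(alpha_j, alpha_j); the resulting 7x7 Cartan matrix is
[[2, -1, 0, 0, -1, 0, 0], [-1, 2, -1, 0, 0, 0, 0], [0, -1, 2, 0, 0, -1, 0], [0, 0, 0, 2, -1, 0, 0], [-1, 0, 0, -1, 2, 0, 0], [0, 0, -1, 0, 0, 2, -1], [0, 0, 0, 0, 0, -2, 2]].
The roots have two lengths (squared-length ratio 2:1); the short ones are alpha_{1,2,3,4,5,6}. The associated Dynkin diagram is a chain of 7 nodes with a double edge at one end; the terminal node there is the unique long simple root (C_7), so the type is C_7 (the algebra sp(14)).

C_7 (sp(14))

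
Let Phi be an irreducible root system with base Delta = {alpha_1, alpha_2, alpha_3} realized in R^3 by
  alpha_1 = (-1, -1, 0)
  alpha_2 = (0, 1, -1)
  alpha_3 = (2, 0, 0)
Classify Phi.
type C_3

Compute the Cartan integers a_ij = 2(alpha_i, alpha_j)/(alpha_j, alpha_j); the resulting 3x3 Cartan matrix is
[[2, -1, -1], [-1, 2, 0], [-2, 0, 2]].
The roots have two lengths (squared-length ratio 2:1); the short ones are alpha_{1,2}. The associated Dynkin diagram is a chain of 3 nodes with a double edge at one end; the terminal node there is the unique long simple root (C_3), so the type is C_3 (the algebra sp(6)).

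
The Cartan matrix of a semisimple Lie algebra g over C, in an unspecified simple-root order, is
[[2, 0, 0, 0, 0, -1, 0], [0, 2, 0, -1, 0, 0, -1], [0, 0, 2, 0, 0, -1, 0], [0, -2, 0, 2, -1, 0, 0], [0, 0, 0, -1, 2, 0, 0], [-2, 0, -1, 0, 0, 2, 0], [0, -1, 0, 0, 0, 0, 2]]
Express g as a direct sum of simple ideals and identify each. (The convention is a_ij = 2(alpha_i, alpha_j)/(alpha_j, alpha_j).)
The diagram associated to this matrix has two connected components: the simple roots {alpha_1, alpha_3, alpha_6} form a chain of 3 nodes with a double edge at one end; the terminal node there is the unique short simple root (B_3), and {alpha_2, alpha_4, alpha_5, alpha_7} form a chain of 4 nodes with a double edge between the middle two (F_4). A semisimple Lie algebra decomposes uniquely as the direct sum of simple ideals, one per connected component of its Dynkin diagram, so g ≅ B_3 ⊕ F_4 (dimension 21 + 52 = 73).

B_3 ⊕ F_4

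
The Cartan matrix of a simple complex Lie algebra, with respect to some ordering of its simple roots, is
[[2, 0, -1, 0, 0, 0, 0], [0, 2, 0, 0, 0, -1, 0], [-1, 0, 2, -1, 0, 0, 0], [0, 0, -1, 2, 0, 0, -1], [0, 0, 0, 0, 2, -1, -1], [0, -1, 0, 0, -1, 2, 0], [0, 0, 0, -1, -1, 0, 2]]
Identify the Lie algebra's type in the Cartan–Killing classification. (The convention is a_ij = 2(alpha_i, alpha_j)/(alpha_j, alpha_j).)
The matrix has rank 7 with 2's on the diagonal. Reading the off-diagonal entries as Dynkin edges (a single edge where a_ij = a_ji = -1; a double or triple edge where a_ij * a_ji = 2 or 3), the diagram is a chain of 7 nodes with single edges (A_7). One simple-root ordering that puts it in standard form is (alpha_2, alpha_6, alpha_5, alpha_7, alpha_4, alpha_3, alpha_1). So the algebra is type A_7, i.e. sl(8).

A_7 (sl(8))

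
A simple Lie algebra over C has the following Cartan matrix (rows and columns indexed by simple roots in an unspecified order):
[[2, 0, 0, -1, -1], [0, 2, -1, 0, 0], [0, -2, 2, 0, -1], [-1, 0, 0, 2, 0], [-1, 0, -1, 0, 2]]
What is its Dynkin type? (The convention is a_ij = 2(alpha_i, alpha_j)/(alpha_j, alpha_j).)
The matrix has rank 5 with 2's on the diagonal. Reading the off-diagonal entries as Dynkin edges (a single edge where a_ij = a_ji = -1; a double or triple edge where a_ij * a_ji = 2 or 3), the diagram is a chain of 5 nodes with a double edge at one end; the terminal node there is the unique short simple root (B_5). One simple-root ordering that puts it in standard form is (alpha_4, alpha_1, alpha_5, alpha_3, alpha_2). So the algebra is type B_5, i.e. so(11).

type B_5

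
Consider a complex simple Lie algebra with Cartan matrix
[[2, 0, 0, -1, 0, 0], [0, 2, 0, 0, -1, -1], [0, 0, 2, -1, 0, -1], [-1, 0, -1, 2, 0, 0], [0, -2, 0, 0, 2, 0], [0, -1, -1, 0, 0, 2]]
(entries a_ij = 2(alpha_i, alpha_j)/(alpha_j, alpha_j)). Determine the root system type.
C6

The matrix has rank 6 with 2's on the diagonal. Reading the off-diagonal entries as Dynkin edges (a single edge where a_ij = a_ji = -1; a double or triple edge where a_ij * a_ji = 2 or 3), the diagram is a chain of 6 nodes with a double edge at one end; the terminal node there is the unique long simple root (C_6). One simple-root ordering that puts it in standard form is (alpha_1, alpha_4, alpha_3, alpha_6, alpha_2, alpha_5). So the algebra is type C_6, i.e. sp(12).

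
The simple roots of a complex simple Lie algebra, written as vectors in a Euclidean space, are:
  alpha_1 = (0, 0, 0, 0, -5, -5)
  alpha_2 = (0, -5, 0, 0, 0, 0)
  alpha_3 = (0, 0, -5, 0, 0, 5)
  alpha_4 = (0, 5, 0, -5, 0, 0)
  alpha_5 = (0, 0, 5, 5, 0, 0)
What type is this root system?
B_5

Compute the Cartan integers a_ij = 2(alpha_i, alpha_j)/(alpha_j, alpha_j); the resulting 5x5 Cartan matrix is
[[2, 0, -1, 0, 0], [0, 2, 0, -1, 0], [-1, 0, 2, 0, -1], [0, -2, 0, 2, -1], [0, 0, -1, -1, 2]].
The roots have two lengths (squared-length ratio 2:1); the short ones are alpha_{2}. The associated Dynkin diagram is a chain of 5 nodes with a double edge at one end; the terminal node there is the unique short simple root (B_5), so the type is B_5 (the algebra so(11)).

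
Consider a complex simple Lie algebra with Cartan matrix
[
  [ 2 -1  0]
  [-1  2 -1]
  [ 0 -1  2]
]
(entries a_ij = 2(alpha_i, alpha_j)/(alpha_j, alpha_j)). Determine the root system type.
type A_3

The matrix has rank 3 with 2's on the diagonal. Reading the off-diagonal entries as Dynkin edges (a single edge where a_ij = a_ji = -1; a double or triple edge where a_ij * a_ji = 2 or 3), the diagram is a chain of 3 nodes with single edges (A_3). One simple-root ordering that puts it in standard form is (alpha_3, alpha_2, alpha_1). So the algebra is type A_3, i.e. sl(4).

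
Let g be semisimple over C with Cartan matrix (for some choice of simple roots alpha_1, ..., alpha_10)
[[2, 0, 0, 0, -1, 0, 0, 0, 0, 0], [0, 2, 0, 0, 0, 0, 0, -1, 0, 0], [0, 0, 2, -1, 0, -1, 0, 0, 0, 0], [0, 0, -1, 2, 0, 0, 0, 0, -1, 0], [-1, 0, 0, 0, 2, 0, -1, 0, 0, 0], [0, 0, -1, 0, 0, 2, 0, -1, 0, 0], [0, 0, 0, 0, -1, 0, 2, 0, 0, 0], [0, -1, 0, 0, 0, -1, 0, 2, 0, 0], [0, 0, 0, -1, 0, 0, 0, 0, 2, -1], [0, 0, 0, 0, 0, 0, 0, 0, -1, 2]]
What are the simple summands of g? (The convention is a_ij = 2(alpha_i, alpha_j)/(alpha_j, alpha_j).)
The diagram associated to this matrix has two connected components: the simple roots {alpha_1, alpha_5, alpha_7} form a chain of 3 nodes with single edges (A_3), and {alpha_2, alpha_3, alpha_4, alpha_6, alpha_8, alpha_9, alpha_10} form a chain of 7 nodes with single edges (A_7). A semisimple Lie algebra decomposes uniquely as the direct sum of simple ideals, one per connected component of its Dynkin diagram, so g ≅ A_3 ⊕ A_7 (dimension 15 + 63 = 78).

A_3 ⊕ A_7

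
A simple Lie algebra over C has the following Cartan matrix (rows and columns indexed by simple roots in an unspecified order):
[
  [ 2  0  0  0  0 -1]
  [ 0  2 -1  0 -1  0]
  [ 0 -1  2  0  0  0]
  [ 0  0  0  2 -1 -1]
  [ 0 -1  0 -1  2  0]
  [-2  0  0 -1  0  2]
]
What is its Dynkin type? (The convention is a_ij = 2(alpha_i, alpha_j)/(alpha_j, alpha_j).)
B_6 (so(13))

The matrix has rank 6 with 2's on the diagonal. Reading the off-diagonal entries as Dynkin edges (a single edge where a_ij = a_ji = -1; a double or triple edge where a_ij * a_ji = 2 or 3), the diagram is a chain of 6 nodes with a double edge at one end; the terminal node there is the unique short simple root (B_6). One simple-root ordering that puts it in standard form is (alpha_3, alpha_2, alpha_5, alpha_4, alpha_6, alpha_1). So the algebra is type B_6, i.e. so(13).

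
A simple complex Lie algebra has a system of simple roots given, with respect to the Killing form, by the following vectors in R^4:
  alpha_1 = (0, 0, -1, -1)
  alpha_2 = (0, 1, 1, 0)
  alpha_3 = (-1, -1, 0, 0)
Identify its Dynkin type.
A_3

Compute the Cartan integers a_ij = 2(alpha_i, alpha_j)/(alpha_j, alpha_j); the resulting 3x3 Cartan matrix is
[[2, -1, 0], [-1, 2, -1], [0, -1, 2]].
All simple roots have the same length, so the diagram is simply laced. The associated Dynkin diagram is a chain of 3 nodes with single edges (A_3), so the type is A_3 (the algebra sl(4)).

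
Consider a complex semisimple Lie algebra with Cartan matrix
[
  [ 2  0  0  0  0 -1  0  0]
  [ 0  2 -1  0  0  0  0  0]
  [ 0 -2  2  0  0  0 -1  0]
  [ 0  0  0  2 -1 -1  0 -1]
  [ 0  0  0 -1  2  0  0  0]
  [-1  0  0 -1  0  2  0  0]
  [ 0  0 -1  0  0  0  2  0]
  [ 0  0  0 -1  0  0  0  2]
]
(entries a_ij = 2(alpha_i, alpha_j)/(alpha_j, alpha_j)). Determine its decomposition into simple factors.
B_3 (so(7)) + D_5 (so(10))

The diagram associated to this matrix has two connected components: the simple roots {alpha_2, alpha_3, alpha_7} form a chain of 3 nodes with a double edge at one end; the terminal node there is the unique short simple root (B_3), and {alpha_1, alpha_4, alpha_5, alpha_6, alpha_8} form a chain of 3 nodes with a fork of two nodes at one end (D_5). A semisimple Lie algebra decomposes uniquely as the direct sum of simple ideals, one per connected component of its Dynkin diagram, so g ≅ B_3 ⊕ D_5 (dimension 21 + 45 = 66).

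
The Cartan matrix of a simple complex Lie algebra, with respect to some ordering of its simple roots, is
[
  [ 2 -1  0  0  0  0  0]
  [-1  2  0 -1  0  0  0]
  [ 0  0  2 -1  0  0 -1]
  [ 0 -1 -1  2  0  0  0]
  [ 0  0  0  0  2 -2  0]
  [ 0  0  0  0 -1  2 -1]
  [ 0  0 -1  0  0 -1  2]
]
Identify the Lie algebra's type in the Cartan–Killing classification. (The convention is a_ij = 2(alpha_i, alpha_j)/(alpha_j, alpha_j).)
C_7

The matrix has rank 7 with 2's on the diagonal. Reading the off-diagonal entries as Dynkin edges (a single edge where a_ij = a_ji = -1; a double or triple edge where a_ij * a_ji = 2 or 3), the diagram is a chain of 7 nodes with a double edge at one end; the terminal node there is the unique long simple root (C_7). One simple-root ordering that puts it in standard form is (alpha_1, alpha_2, alpha_4, alpha_3, alpha_7, alpha_6, alpha_5). So the algebra is type C_7, i.e. sp(14).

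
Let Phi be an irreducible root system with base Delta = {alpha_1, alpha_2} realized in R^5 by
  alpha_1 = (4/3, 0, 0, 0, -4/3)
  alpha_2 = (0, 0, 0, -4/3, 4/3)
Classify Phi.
Compute the Cartan integers a_ij = 2(alpha_i, alpha_j)/(alpha_j, alpha_j); the resulting 2x2 Cartan matrix is
[[2, -1], [-1, 2]].
All simple roots have the same length, so the diagram is simply laced. The associated Dynkin diagram is a chain of 2 nodes with single edges (A_2), so the type is A_2 (the algebra sl(3)).

A2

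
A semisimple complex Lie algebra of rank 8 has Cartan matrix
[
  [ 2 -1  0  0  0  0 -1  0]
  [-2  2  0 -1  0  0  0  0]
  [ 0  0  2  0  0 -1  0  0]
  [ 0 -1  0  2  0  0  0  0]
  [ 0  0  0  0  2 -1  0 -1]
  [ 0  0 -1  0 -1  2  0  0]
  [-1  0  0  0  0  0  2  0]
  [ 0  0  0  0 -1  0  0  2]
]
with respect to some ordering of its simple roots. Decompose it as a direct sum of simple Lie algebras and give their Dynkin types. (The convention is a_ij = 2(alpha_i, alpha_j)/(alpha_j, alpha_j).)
type A_4 + type F_4

The diagram associated to this matrix has two connected components: the simple roots {alpha_3, alpha_5, alpha_6, alpha_8} form a chain of 4 nodes with single edges (A_4), and {alpha_1, alpha_2, alpha_4, alpha_7} form a chain of 4 nodes with a double edge between the middle two (F_4). A semisimple Lie algebra decomposes uniquely as the direct sum of simple ideals, one per connected component of its Dynkin diagram, so g ≅ A_4 ⊕ F_4 (dimension 24 + 52 = 76).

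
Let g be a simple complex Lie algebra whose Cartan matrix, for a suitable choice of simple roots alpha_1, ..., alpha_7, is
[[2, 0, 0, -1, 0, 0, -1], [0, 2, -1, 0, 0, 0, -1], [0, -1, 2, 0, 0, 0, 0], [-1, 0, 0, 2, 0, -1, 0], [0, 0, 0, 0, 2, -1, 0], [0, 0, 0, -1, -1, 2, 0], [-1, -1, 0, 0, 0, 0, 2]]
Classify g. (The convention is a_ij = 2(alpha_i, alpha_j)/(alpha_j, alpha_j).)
The matrix has rank 7 with 2's on the diagonal. Reading the off-diagonal entries as Dynkin edges (a single edge where a_ij = a_ji = -1; a double or triple edge where a_ij * a_ji = 2 or 3), the diagram is a chain of 7 nodes with single edges (A_7). One simple-root ordering that puts it in standard form is (alpha_3, alpha_2, alpha_7, alpha_1, alpha_4, alpha_6, alpha_5). So the algebra is type A_7, i.e. sl(8).

A_7 (sl(8))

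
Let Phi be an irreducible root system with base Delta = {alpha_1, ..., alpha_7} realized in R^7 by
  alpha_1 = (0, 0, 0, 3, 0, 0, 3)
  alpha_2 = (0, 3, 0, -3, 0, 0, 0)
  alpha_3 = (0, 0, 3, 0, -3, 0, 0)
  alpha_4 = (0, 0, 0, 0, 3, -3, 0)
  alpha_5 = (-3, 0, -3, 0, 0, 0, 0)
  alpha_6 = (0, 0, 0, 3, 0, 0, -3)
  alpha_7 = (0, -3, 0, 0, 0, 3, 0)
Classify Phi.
Compute the Cartan integers a_ij = 2(alpha_i, alpha_j)/(alpha_j, alpha_j); the resulting 7x7 Cartan matrix is
[[2, -1, 0, 0, 0, 0, 0], [-1, 2, 0, 0, 0, -1, -1], [0, 0, 2, -1, -1, 0, 0], [0, 0, -1, 2, 0, 0, -1], [0, 0, -1, 0, 2, 0, 0], [0, -1, 0, 0, 0, 2, 0], [0, -1, 0, -1, 0, 0, 2]].
All simple roots have the same length, so the diagram is simply laced. The associated Dynkin diagram is a chain of 5 nodes with a fork of two nodes at one end (D_7), so the type is D_7 (the algebra so(14)).

D_7 (so(14))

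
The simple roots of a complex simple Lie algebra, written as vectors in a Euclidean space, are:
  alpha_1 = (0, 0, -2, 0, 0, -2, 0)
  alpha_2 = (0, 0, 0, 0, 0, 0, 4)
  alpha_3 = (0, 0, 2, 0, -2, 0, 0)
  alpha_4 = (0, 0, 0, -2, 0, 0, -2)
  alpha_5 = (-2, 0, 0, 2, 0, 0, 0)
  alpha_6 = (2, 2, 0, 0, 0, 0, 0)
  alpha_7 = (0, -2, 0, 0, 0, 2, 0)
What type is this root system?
C_7 (sp(14))

Compute the Cartan integers a_ij = 2(alpha_i, alpha_j)/(alpha_j, alpha_j); the resulting 7x7 Cartan matrix is
[[2, 0, -1, 0, 0, 0, -1], [0, 2, 0, -2, 0, 0, 0], [-1, 0, 2, 0, 0, 0, 0], [0, -1, 0, 2, -1, 0, 0], [0, 0, 0, -1, 2, -1, 0], [0, 0, 0, 0, -1, 2, -1], [-1, 0, 0, 0, 0, -1, 2]].
The roots have two lengths (squared-length ratio 2:1); the short ones are alpha_{1,3,4,5,6,7}. The associated Dynkin diagram is a chain of 7 nodes with a double edge at one end; the terminal node there is the unique long simple root (C_7), so the type is C_7 (the algebra sp(14)).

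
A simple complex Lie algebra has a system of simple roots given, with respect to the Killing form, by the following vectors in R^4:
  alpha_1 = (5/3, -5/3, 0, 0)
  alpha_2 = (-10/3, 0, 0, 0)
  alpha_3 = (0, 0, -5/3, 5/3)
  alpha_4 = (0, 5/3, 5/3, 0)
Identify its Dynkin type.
Compute the Cartan integers a_ij = 2(alpha_i, alpha_j)/(alpha_j, alpha_j); the resulting 4x4 Cartan matrix is
[[2, -1, 0, -1], [-2, 2, 0, 0], [0, 0, 2, -1], [-1, 0, -1, 2]].
The roots have two lengths (squared-length ratio 2:1); the short ones are alpha_{1,3,4}. The associated Dynkin diagram is a chain of 4 nodes with a double edge at one end; the terminal node there is the unique long simple root (C_4), so the type is C_4 (the algebra sp(8)).

C4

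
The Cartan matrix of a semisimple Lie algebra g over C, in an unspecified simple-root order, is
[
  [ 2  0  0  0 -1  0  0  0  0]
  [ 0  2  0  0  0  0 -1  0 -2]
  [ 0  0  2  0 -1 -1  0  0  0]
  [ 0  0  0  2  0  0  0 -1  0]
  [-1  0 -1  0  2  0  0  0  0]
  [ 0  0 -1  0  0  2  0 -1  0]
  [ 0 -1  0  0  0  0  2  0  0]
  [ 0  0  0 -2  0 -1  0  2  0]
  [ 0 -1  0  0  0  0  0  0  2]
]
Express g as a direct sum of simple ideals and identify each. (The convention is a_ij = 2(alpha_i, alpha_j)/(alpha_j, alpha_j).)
B_3 ⊕ B_6

The diagram associated to this matrix has two connected components: the simple roots {alpha_2, alpha_7, alpha_9} form a chain of 3 nodes with a double edge at one end; the terminal node there is the unique short simple root (B_3), and {alpha_1, alpha_3, alpha_4, alpha_5, alpha_6, alpha_8} form a chain of 6 nodes with a double edge at one end; the terminal node there is the unique short simple root (B_6). A semisimple Lie algebra decomposes uniquely as the direct sum of simple ideals, one per connected component of its Dynkin diagram, so g ≅ B_3 ⊕ B_6 (dimension 21 + 78 = 99).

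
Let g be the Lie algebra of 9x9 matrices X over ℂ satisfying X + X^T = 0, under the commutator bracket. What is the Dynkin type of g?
B_4

This is so(9) with 9 odd, which has dimension 9(9-1)/2 = 36 and rank (9-1)/2 = 4. In the classification of classical Lie algebras, the orthogonal algebra so(2n+1) in an odd number of variables has type B_n; here n = 4, so the Dynkin diagram is a chain of 4 nodes with a double edge at one end; the terminal node there is the unique short simple root (B_4). Hence the type is B_4.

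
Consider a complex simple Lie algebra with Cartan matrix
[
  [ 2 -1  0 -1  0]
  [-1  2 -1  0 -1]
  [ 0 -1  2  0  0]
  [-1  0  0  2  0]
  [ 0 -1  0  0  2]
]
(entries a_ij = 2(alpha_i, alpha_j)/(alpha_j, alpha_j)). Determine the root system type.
D_5

The matrix has rank 5 with 2's on the diagonal. Reading the off-diagonal entries as Dynkin edges (a single edge where a_ij = a_ji = -1; a double or triple edge where a_ij * a_ji = 2 or 3), the diagram is a chain of 3 nodes with a fork of two nodes at one end (D_5). One simple-root ordering that puts it in standard form is (alpha_4, alpha_1, alpha_2, alpha_3, alpha_5). So the algebra is type D_5, i.e. so(10).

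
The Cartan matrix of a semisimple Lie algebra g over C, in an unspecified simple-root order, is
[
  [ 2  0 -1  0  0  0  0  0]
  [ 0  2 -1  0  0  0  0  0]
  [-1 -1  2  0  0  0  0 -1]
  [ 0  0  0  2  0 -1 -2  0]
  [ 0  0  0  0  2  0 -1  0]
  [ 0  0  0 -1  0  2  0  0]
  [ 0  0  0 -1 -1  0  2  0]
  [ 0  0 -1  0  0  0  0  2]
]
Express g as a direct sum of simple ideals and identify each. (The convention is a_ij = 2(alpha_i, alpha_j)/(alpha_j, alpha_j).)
type D_4 ⊕ type F_4

The diagram associated to this matrix has two connected components: the simple roots {alpha_1, alpha_2, alpha_3, alpha_8} form a chain of 2 nodes with a fork of two nodes at one end (D_4), and {alpha_4, alpha_5, alpha_6, alpha_7} form a chain of 4 nodes with a double edge between the middle two (F_4). A semisimple Lie algebra decomposes uniquely as the direct sum of simple ideals, one per connected component of its Dynkin diagram, so g ≅ D_4 ⊕ F_4 (dimension 28 + 52 = 80).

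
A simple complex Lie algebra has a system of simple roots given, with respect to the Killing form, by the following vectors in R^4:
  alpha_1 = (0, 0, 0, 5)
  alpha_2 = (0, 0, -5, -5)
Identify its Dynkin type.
type B_2

Compute the Cartan integers a_ij = 2(alpha_i, alpha_j)/(alpha_j, alpha_j); the resulting 2x2 Cartan matrix is
[[2, -1], [-2, 2]].
The roots have two lengths (squared-length ratio 2:1); the short ones are alpha_{1}. The associated Dynkin diagram is a chain of 2 nodes with a double edge at one end; the terminal node there is the unique short simple root (B_2), so the type is B_2 (the algebra so(5)).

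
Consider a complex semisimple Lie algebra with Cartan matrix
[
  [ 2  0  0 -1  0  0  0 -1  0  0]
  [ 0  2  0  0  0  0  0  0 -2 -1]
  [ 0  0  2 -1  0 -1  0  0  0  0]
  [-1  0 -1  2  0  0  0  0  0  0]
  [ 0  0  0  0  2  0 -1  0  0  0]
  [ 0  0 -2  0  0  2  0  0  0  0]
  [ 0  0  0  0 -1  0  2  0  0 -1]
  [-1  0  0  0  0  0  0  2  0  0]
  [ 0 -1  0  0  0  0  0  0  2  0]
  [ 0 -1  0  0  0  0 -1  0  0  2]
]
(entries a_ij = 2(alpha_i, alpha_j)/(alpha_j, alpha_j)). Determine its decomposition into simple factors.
B_5 (so(11)) + C_5 (sp(10))

The diagram associated to this matrix has two connected components: the simple roots {alpha_2, alpha_5, alpha_7, alpha_9, alpha_10} form a chain of 5 nodes with a double edge at one end; the terminal node there is the unique short simple root (B_5), and {alpha_1, alpha_3, alpha_4, alpha_6, alpha_8} form a chain of 5 nodes with a double edge at one end; the terminal node there is the unique long simple root (C_5). A semisimple Lie algebra decomposes uniquely as the direct sum of simple ideals, one per connected component of its Dynkin diagram, so g ≅ B_5 ⊕ C_5 (dimension 55 + 55 = 110).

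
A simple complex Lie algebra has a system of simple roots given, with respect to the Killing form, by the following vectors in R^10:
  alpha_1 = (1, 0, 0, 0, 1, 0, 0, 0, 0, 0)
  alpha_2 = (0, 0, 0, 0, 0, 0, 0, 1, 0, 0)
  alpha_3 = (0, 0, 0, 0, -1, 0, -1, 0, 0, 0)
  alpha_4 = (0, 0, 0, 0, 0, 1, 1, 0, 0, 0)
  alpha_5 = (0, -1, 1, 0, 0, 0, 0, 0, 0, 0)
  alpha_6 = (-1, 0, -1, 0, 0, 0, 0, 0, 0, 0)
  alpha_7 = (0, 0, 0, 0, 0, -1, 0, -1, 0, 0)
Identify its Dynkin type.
B7

Compute the Cartan integers a_ij = 2(alpha_i, alpha_j)/(alpha_j, alpha_j); the resulting 7x7 Cartan matrix is
[[2, 0, -1, 0, 0, -1, 0], [0, 2, 0, 0, 0, 0, -1], [-1, 0, 2, -1, 0, 0, 0], [0, 0, -1, 2, 0, 0, -1], [0, 0, 0, 0, 2, -1, 0], [-1, 0, 0, 0, -1, 2, 0], [0, -2, 0, -1, 0, 0, 2]].
The roots have two lengths (squared-length ratio 2:1); the short ones are alpha_{2}. The associated Dynkin diagram is a chain of 7 nodes with a double edge at one end; the terminal node there is the unique short simple root (B_7), so the type is B_7 (the algebra so(15)).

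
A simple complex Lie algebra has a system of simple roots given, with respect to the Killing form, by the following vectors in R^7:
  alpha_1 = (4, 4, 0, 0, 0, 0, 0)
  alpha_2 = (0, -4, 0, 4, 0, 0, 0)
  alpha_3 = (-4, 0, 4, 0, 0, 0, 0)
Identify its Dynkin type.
A3

Compute the Cartan integers a_ij = 2(alpha_i, alpha_j)/(alpha_j, alpha_j); the resulting 3x3 Cartan matrix is
[[2, -1, -1], [-1, 2, 0], [-1, 0, 2]].
All simple roots have the same length, so the diagram is simply laced. The associated Dynkin diagram is a chain of 3 nodes with single edges (A_3), so the type is A_3 (the algebra sl(4)).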